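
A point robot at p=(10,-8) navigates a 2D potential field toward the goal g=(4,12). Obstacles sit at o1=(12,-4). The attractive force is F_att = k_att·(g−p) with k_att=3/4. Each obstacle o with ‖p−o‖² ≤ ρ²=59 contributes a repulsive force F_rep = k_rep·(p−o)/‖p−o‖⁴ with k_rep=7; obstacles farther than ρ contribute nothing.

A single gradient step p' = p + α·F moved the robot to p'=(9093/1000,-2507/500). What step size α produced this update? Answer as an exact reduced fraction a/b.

α = 1/5

F_att = 3/4·(g−p) = 3/4·(-6,20) = (-4.5000,15.0000)
o1: d²=20 ≤ ρ²=59; F_rep = 7·(-2,-4)/20² = (-0.0350,-0.0700)
F = F_att + ΣF_rep = (-4.5350,14.9300)
Δp = p'−p = (-0.9070,2.9860); α = Δx/Fx = (-907/1000) / (-907/200) = 1/5
check: Δy/Fy = (1493/500) / (1493/100) = 1/5 ✓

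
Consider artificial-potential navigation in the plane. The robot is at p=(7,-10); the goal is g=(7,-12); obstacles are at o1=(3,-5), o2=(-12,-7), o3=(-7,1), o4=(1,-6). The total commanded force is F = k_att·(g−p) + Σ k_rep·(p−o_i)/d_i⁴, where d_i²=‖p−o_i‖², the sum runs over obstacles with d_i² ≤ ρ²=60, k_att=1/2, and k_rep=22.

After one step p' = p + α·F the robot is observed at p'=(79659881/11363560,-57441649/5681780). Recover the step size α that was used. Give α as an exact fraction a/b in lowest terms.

α = 1/10

F_att = 1/2·(g−p) = 1/2·(0,-2) = (0.0000,-1.0000)
o1: d²=41 ≤ ρ²=60; F_rep = 22·(4,-5)/41² = (0.0523,-0.0654)
o2: d²=370 > ρ²=60 → inactive
o3: d²=317 > ρ²=60 → inactive
o4: d²=52 ≤ ρ²=60; F_rep = 22·(6,-4)/52² = (0.0488,-0.0325)
F = F_att + ΣF_rep = (0.1012,-1.0980)
Δp = p'−p = (0.0101,-0.1098); α = Δx/Fx = (114961/11363560) / (114961/1136356) = 1/10
check: Δy/Fy = (-623849/5681780) / (-623849/568178) = 1/10 ✓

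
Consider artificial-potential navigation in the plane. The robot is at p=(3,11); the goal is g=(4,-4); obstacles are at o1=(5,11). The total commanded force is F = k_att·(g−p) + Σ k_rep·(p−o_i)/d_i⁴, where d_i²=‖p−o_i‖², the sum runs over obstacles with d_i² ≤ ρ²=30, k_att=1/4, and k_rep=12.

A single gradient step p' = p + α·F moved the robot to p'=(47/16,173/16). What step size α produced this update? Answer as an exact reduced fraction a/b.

α = 1/20

F_att = 1/4·(g−p) = 1/4·(1,-15) = (0.2500,-3.7500)
o1: d²=4 ≤ ρ²=30; F_rep = 12·(-2,0)/4² = (-1.5000,0.0000)
F = F_att + ΣF_rep = (-1.2500,-3.7500)
Δp = p'−p = (-0.0625,-0.1875); α = Δx/Fx = (-1/16) / (-5/4) = 1/20
check: Δy/Fy = (-3/16) / (-15/4) = 1/20 ✓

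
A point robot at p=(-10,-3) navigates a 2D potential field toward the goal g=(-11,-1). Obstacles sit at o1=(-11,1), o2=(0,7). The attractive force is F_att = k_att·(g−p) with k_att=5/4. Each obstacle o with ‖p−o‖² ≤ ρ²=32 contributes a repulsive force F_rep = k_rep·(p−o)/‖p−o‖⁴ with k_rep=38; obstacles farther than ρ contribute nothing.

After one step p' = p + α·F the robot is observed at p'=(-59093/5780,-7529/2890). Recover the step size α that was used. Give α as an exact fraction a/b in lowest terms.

α = 1/5

F_att = 5/4·(g−p) = 5/4·(-1,2) = (-1.2500,2.5000)
o1: d²=17 ≤ ρ²=32; F_rep = 38·(1,-4)/17² = (0.1315,-0.5260)
o2: d²=200 > ρ²=32 → inactive
F = F_att + ΣF_rep = (-1.1185,1.9740)
Δp = p'−p = (-0.2237,0.3948); α = Δx/Fx = (-1293/5780) / (-1293/1156) = 1/5
check: Δy/Fy = (1141/2890) / (1141/578) = 1/5 ✓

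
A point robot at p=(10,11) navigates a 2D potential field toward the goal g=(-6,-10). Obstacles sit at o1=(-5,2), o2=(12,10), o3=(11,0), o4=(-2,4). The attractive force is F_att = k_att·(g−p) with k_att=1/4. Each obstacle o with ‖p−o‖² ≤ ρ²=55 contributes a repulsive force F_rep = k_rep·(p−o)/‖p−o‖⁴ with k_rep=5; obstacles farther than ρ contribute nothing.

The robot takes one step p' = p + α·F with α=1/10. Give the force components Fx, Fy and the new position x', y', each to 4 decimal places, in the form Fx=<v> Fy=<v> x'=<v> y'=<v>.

F_att = 1/4·(g−p) = 1/4·(-16,-21) = (-4.0000,-5.2500)
o1: d²=306 > ρ²=55 → inactive
o2: d²=5 ≤ ρ²=55; F_rep = 5·(-2,1)/5² = (-0.4000,0.2000)
o3: d²=122 > ρ²=55 → inactive
o4: d²=193 > ρ²=55 → inactive
F = F_att + ΣF_rep = (-4.4000,-5.0500)
p' = p + 1/10·F = (9.5600,10.4950)

Fx=-4.4000 Fy=-5.0500 x'=9.5600 y'=10.4950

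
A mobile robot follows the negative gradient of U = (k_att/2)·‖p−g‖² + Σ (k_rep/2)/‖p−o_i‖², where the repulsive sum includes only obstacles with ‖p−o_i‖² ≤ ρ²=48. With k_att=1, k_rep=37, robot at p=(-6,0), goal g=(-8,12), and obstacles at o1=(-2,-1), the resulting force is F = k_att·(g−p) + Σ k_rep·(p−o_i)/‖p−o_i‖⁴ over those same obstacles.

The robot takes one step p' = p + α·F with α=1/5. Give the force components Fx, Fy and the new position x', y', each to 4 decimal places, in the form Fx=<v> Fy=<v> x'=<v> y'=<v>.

F_att = 1·(g−p) = 1·(-2,12) = (-2.0000,12.0000)
o1: d²=17 ≤ ρ²=48; F_rep = 37·(-4,1)/17² = (-0.5121,0.1280)
F = F_att + ΣF_rep = (-2.5121,12.1280)
p' = p + 1/5·F = (-6.5024,2.4256)

Fx=-2.5121 Fy=12.1280 x'=-6.5024 y'=2.4256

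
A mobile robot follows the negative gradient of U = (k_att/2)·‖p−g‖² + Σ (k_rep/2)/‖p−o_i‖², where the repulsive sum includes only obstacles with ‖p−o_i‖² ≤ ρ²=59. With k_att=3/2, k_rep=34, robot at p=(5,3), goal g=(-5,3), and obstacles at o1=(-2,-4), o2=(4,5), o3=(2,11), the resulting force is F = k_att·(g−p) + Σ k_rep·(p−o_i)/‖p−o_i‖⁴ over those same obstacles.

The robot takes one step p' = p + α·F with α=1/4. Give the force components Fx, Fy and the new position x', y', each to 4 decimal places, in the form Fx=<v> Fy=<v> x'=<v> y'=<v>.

F_att = 3/2·(g−p) = 3/2·(-10,0) = (-15.0000,0.0000)
o1: d²=98 > ρ²=59 → inactive
o2: d²=5 ≤ ρ²=59; F_rep = 34·(1,-2)/5² = (1.3600,-2.7200)
o3: d²=73 > ρ²=59 → inactive
F = F_att + ΣF_rep = (-13.6400,-2.7200)
p' = p + 1/4·F = (1.5900,2.3200)

Fx=-13.6400 Fy=-2.7200 x'=1.5900 y'=2.3200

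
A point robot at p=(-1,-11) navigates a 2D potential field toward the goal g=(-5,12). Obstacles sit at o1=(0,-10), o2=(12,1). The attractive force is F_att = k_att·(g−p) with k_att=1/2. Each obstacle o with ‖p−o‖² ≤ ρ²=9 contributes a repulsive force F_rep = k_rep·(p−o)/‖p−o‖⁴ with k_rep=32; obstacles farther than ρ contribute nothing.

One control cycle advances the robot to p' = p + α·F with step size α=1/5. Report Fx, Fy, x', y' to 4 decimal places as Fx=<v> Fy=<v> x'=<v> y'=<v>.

Fx=-10.0000 Fy=3.5000 x'=-3.0000 y'=-10.3000

F_att = 1/2·(g−p) = 1/2·(-4,23) = (-2.0000,11.5000)
o1: d²=2 ≤ ρ²=9; F_rep = 32·(-1,-1)/2² = (-8.0000,-8.0000)
o2: d²=313 > ρ²=9 → inactive
F = F_att + ΣF_rep = (-10.0000,3.5000)
p' = p + 1/5·F = (-3.0000,-10.3000)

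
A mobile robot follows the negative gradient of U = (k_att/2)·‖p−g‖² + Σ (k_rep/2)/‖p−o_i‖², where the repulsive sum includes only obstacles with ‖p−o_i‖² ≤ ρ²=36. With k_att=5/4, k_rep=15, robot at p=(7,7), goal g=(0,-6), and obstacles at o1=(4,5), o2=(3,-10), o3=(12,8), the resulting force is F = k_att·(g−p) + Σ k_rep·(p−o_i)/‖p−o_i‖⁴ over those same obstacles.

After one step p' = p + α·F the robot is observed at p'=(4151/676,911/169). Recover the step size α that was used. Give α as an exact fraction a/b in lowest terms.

α = 1/10

F_att = 5/4·(g−p) = 5/4·(-7,-13) = (-8.7500,-16.2500)
o1: d²=13 ≤ ρ²=36; F_rep = 15·(3,2)/13² = (0.2663,0.1775)
o2: d²=305 > ρ²=36 → inactive
o3: d²=26 ≤ ρ²=36; F_rep = 15·(-5,-1)/26² = (-0.1109,-0.0222)
F = F_att + ΣF_rep = (-8.5947,-16.0947)
Δp = p'−p = (-0.8595,-1.6095); α = Δx/Fx = (-581/676) / (-2905/338) = 1/10
check: Δy/Fy = (-272/169) / (-2720/169) = 1/10 ✓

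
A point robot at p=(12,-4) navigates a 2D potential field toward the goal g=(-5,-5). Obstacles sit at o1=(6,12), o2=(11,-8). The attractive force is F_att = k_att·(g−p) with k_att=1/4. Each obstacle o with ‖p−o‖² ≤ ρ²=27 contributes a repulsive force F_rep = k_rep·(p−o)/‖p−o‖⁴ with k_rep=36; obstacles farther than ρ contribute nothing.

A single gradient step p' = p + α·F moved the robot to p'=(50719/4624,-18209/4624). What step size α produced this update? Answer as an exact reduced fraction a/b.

F_att = 1/4·(g−p) = 1/4·(-17,-1) = (-4.2500,-0.2500)
o1: d²=292 > ρ²=27 → inactive
o2: d²=17 ≤ ρ²=27; F_rep = 36·(1,4)/17² = (0.1246,0.4983)
F = F_att + ΣF_rep = (-4.1254,0.2483)
Δp = p'−p = (-1.0314,0.0621); α = Δx/Fx = (-4769/4624) / (-4769/1156) = 1/4
check: Δy/Fy = (287/4624) / (287/1156) = 1/4 ✓

α = 1/4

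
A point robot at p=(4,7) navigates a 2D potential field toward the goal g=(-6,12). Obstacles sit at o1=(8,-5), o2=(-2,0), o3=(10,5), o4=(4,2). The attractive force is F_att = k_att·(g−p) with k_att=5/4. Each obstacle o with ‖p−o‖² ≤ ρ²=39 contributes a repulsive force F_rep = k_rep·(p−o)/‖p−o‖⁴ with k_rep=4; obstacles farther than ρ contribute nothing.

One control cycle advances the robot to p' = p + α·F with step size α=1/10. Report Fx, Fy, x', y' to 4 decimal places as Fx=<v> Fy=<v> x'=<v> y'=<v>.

Fx=-12.5000 Fy=6.2820 x'=2.7500 y'=7.6282

F_att = 5/4·(g−p) = 5/4·(-10,5) = (-12.5000,6.2500)
o1: d²=160 > ρ²=39 → inactive
o2: d²=85 > ρ²=39 → inactive
o3: d²=40 > ρ²=39 → inactive
o4: d²=25 ≤ ρ²=39; F_rep = 4·(0,5)/25² = (0.0000,0.0320)
F = F_att + ΣF_rep = (-12.5000,6.2820)
p' = p + 1/10·F = (2.7500,7.6282)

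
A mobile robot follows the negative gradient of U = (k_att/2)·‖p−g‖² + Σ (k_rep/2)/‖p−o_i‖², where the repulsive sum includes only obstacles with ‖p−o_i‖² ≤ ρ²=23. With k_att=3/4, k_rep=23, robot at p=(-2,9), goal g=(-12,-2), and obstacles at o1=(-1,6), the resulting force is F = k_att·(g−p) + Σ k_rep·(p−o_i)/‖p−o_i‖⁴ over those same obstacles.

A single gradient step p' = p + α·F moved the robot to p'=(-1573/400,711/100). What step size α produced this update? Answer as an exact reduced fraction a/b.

F_att = 3/4·(g−p) = 3/4·(-10,-11) = (-7.5000,-8.2500)
o1: d²=10 ≤ ρ²=23; F_rep = 23·(-1,3)/10² = (-0.2300,0.6900)
F = F_att + ΣF_rep = (-7.7300,-7.5600)
Δp = p'−p = (-1.9325,-1.8900); α = Δx/Fx = (-773/400) / (-773/100) = 1/4
check: Δy/Fy = (-189/100) / (-189/25) = 1/4 ✓

α = 1/4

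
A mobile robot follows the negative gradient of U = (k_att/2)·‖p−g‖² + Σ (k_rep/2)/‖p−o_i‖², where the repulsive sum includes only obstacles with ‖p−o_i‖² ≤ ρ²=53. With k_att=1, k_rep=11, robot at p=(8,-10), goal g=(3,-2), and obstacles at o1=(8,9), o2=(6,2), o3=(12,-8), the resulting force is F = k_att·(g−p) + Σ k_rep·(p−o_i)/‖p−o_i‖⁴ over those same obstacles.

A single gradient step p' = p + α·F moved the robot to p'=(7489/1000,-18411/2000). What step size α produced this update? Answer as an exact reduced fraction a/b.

α = 1/10

F_att = 1·(g−p) = 1·(-5,8) = (-5.0000,8.0000)
o1: d²=361 > ρ²=53 → inactive
o2: d²=148 > ρ²=53 → inactive
o3: d²=20 ≤ ρ²=53; F_rep = 11·(-4,-2)/20² = (-0.1100,-0.0550)
F = F_att + ΣF_rep = (-5.1100,7.9450)
Δp = p'−p = (-0.5110,0.7945); α = Δx/Fx = (-511/1000) / (-511/100) = 1/10
check: Δy/Fy = (1589/2000) / (1589/200) = 1/10 ✓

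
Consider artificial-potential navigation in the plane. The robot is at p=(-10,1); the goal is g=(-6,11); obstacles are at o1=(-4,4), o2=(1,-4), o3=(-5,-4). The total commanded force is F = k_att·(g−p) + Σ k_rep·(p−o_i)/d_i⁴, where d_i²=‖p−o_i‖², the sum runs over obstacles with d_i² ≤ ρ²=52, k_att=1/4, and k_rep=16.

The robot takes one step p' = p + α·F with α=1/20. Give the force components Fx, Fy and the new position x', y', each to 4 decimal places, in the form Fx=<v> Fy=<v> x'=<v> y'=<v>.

Fx=0.9206 Fy=2.5083 x'=-9.9540 y'=1.1254

F_att = 1/4·(g−p) = 1/4·(4,10) = (1.0000,2.5000)
o1: d²=45 ≤ ρ²=52; F_rep = 16·(-6,-3)/45² = (-0.0474,-0.0237)
o2: d²=146 > ρ²=52 → inactive
o3: d²=50 ≤ ρ²=52; F_rep = 16·(-5,5)/50² = (-0.0320,0.0320)
F = F_att + ΣF_rep = (0.9206,2.5083)
p' = p + 1/20·F = (-9.9540,1.1254)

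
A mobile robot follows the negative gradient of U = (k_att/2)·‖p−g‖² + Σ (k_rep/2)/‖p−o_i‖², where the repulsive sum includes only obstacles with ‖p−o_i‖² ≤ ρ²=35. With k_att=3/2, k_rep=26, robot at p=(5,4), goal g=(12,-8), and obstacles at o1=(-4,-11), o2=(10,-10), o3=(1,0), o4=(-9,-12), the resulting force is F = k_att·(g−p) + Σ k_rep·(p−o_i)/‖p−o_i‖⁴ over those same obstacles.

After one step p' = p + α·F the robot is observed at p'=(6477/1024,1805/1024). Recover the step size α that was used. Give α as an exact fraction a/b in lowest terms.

α = 1/8

F_att = 3/2·(g−p) = 3/2·(7,-12) = (10.5000,-18.0000)
o1: d²=306 > ρ²=35 → inactive
o2: d²=221 > ρ²=35 → inactive
o3: d²=32 ≤ ρ²=35; F_rep = 26·(4,4)/32² = (0.1016,0.1016)
o4: d²=452 > ρ²=35 → inactive
F = F_att + ΣF_rep = (10.6016,-17.8984)
Δp = p'−p = (1.3252,-2.2373); α = Δx/Fx = (1357/1024) / (1357/128) = 1/8
check: Δy/Fy = (-2291/1024) / (-2291/128) = 1/8 ✓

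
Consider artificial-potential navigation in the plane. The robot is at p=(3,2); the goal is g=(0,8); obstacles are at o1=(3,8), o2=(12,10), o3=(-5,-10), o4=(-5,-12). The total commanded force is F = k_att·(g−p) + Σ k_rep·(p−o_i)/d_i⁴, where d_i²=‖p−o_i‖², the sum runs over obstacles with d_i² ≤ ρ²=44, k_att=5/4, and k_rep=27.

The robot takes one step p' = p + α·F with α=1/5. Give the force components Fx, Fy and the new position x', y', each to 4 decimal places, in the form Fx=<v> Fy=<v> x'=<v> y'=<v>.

F_att = 5/4·(g−p) = 5/4·(-3,6) = (-3.7500,7.5000)
o1: d²=36 ≤ ρ²=44; F_rep = 27·(0,-6)/36² = (0.0000,-0.1250)
o2: d²=145 > ρ²=44 → inactive
o3: d²=208 > ρ²=44 → inactive
o4: d²=260 > ρ²=44 → inactive
F = F_att + ΣF_rep = (-3.7500,7.3750)
p' = p + 1/5·F = (2.2500,3.4750)

Fx=-3.7500 Fy=7.3750 x'=2.2500 y'=3.4750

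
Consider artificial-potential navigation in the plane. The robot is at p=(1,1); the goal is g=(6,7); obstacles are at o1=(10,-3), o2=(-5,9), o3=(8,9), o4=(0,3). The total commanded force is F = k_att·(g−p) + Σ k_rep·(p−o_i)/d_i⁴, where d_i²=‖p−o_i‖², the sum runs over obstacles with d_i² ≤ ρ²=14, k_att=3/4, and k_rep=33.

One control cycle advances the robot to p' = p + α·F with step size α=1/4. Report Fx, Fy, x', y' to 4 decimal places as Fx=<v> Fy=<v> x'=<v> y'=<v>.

F_att = 3/4·(g−p) = 3/4·(5,6) = (3.7500,4.5000)
o1: d²=97 > ρ²=14 → inactive
o2: d²=100 > ρ²=14 → inactive
o3: d²=113 > ρ²=14 → inactive
o4: d²=5 ≤ ρ²=14; F_rep = 33·(1,-2)/5² = (1.3200,-2.6400)
F = F_att + ΣF_rep = (5.0700,1.8600)
p' = p + 1/4·F = (2.2675,1.4650)

Fx=5.0700 Fy=1.8600 x'=2.2675 y'=1.4650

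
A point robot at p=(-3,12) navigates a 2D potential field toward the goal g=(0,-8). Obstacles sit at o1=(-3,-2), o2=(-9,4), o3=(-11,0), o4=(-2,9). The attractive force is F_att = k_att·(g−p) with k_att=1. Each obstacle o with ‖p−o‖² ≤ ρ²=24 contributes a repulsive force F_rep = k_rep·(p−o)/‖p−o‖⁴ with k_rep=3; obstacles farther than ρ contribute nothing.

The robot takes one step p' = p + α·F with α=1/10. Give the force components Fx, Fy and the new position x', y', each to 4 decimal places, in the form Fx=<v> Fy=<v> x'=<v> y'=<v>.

Fx=2.9700 Fy=-19.9100 x'=-2.7030 y'=10.0090

F_att = 1·(g−p) = 1·(3,-20) = (3.0000,-20.0000)
o1: d²=196 > ρ²=24 → inactive
o2: d²=100 > ρ²=24 → inactive
o3: d²=208 > ρ²=24 → inactive
o4: d²=10 ≤ ρ²=24; F_rep = 3·(-1,3)/10² = (-0.0300,0.0900)
F = F_att + ΣF_rep = (2.9700,-19.9100)
p' = p + 1/10·F = (-2.7030,10.0090)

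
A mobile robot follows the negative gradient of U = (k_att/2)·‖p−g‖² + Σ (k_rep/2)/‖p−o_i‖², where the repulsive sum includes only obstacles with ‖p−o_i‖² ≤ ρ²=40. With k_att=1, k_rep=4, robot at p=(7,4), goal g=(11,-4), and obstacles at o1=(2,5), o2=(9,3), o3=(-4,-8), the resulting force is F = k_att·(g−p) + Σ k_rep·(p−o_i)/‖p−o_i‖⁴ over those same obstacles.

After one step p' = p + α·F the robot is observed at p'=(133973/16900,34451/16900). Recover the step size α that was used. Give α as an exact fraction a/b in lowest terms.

F_att = 1·(g−p) = 1·(4,-8) = (4.0000,-8.0000)
o1: d²=26 ≤ ρ²=40; F_rep = 4·(5,-1)/26² = (0.0296,-0.0059)
o2: d²=5 ≤ ρ²=40; F_rep = 4·(-2,1)/5² = (-0.3200,0.1600)
o3: d²=265 > ρ²=40 → inactive
F = F_att + ΣF_rep = (3.7096,-7.8459)
Δp = p'−p = (0.9274,-1.9615); α = Δx/Fx = (15673/16900) / (15673/4225) = 1/4
check: Δy/Fy = (-33149/16900) / (-33149/4225) = 1/4 ✓

α = 1/4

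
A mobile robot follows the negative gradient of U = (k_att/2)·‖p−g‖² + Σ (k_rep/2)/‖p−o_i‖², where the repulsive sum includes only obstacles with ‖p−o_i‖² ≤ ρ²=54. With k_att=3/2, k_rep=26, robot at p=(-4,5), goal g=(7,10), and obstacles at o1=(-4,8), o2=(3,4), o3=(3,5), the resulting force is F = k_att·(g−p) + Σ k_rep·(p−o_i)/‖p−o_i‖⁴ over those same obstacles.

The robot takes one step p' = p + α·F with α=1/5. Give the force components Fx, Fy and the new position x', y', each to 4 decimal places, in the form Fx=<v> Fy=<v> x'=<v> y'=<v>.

Fx=16.3514 Fy=6.5474 x'=-0.7297 y'=6.3095

F_att = 3/2·(g−p) = 3/2·(11,5) = (16.5000,7.5000)
o1: d²=9 ≤ ρ²=54; F_rep = 26·(0,-3)/9² = (0.0000,-0.9630)
o2: d²=50 ≤ ρ²=54; F_rep = 26·(-7,1)/50² = (-0.0728,0.0104)
o3: d²=49 ≤ ρ²=54; F_rep = 26·(-7,0)/49² = (-0.0758,0.0000)
F = F_att + ΣF_rep = (16.3514,6.5474)
p' = p + 1/5·F = (-0.7297,6.3095)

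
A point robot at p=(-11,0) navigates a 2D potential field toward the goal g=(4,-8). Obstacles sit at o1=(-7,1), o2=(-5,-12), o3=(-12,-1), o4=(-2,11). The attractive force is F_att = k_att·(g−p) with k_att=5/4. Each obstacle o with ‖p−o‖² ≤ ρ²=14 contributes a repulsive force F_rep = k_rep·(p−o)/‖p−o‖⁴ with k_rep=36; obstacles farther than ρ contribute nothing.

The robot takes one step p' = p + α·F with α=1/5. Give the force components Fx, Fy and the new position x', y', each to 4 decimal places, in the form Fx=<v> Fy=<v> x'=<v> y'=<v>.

F_att = 5/4·(g−p) = 5/4·(15,-8) = (18.7500,-10.0000)
o1: d²=17 > ρ²=14 → inactive
o2: d²=180 > ρ²=14 → inactive
o3: d²=2 ≤ ρ²=14; F_rep = 36·(1,1)/2² = (9.0000,9.0000)
o4: d²=202 > ρ²=14 → inactive
F = F_att + ΣF_rep = (27.7500,-1.0000)
p' = p + 1/5·F = (-5.4500,-0.2000)

Fx=27.7500 Fy=-1.0000 x'=-5.4500 y'=-0.2000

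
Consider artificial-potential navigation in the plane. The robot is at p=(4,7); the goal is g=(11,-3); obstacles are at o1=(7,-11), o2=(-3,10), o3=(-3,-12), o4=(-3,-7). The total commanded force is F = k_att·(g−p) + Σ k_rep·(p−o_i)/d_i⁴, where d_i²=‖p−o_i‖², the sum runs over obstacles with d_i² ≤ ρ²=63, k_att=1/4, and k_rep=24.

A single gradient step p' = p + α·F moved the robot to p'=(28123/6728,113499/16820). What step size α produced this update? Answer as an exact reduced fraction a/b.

F_att = 1/4·(g−p) = 1/4·(7,-10) = (1.7500,-2.5000)
o1: d²=333 > ρ²=63 → inactive
o2: d²=58 ≤ ρ²=63; F_rep = 24·(7,-3)/58² = (0.0499,-0.0214)
o3: d²=410 > ρ²=63 → inactive
o4: d²=245 > ρ²=63 → inactive
F = F_att + ΣF_rep = (1.7999,-2.5214)
Δp = p'−p = (0.1800,-0.2521); α = Δx/Fx = (1211/6728) / (6055/3364) = 1/10
check: Δy/Fy = (-4241/16820) / (-4241/1682) = 1/10 ✓

α = 1/10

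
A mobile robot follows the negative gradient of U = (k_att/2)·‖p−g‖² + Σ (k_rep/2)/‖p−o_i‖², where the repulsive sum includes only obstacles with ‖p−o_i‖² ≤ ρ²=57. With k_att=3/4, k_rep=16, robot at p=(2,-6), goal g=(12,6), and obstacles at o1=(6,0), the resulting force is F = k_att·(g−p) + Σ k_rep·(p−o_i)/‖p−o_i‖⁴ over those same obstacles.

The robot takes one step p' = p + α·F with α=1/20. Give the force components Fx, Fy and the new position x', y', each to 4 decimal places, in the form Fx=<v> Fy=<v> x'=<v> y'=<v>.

F_att = 3/4·(g−p) = 3/4·(10,12) = (7.5000,9.0000)
o1: d²=52 ≤ ρ²=57; F_rep = 16·(-4,-6)/52² = (-0.0237,-0.0355)
F = F_att + ΣF_rep = (7.4763,8.9645)
p' = p + 1/20·F = (2.3738,-5.5518)

Fx=7.4763 Fy=8.9645 x'=2.3738 y'=-5.5518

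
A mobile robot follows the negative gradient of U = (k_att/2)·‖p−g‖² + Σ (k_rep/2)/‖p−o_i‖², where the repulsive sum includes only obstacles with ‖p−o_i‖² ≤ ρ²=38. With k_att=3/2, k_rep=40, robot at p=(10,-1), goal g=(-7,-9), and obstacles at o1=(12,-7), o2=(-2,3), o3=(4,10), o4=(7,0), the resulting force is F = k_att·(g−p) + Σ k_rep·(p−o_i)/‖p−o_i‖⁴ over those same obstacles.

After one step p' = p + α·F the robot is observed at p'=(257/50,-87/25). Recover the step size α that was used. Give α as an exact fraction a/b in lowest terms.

F_att = 3/2·(g−p) = 3/2·(-17,-8) = (-25.5000,-12.0000)
o1: d²=40 > ρ²=38 → inactive
o2: d²=160 > ρ²=38 → inactive
o3: d²=157 > ρ²=38 → inactive
o4: d²=10 ≤ ρ²=38; F_rep = 40·(3,-1)/10² = (1.2000,-0.4000)
F = F_att + ΣF_rep = (-24.3000,-12.4000)
Δp = p'−p = (-4.8600,-2.4800); α = Δx/Fx = (-243/50) / (-243/10) = 1/5
check: Δy/Fy = (-62/25) / (-62/5) = 1/5 ✓

α = 1/5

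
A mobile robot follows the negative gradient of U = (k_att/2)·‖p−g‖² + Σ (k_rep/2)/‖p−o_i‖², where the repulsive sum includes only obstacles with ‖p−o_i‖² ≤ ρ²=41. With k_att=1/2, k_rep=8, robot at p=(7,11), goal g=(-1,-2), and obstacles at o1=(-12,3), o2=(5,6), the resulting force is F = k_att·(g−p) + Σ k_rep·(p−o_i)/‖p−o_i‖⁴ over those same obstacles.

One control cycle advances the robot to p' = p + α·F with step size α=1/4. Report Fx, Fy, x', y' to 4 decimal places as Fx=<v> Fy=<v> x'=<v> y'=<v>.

Fx=-3.9810 Fy=-6.4524 x'=6.0048 y'=9.3869

F_att = 1/2·(g−p) = 1/2·(-8,-13) = (-4.0000,-6.5000)
o1: d²=425 > ρ²=41 → inactive
o2: d²=29 ≤ ρ²=41; F_rep = 8·(2,5)/29² = (0.0190,0.0476)
F = F_att + ΣF_rep = (-3.9810,-6.4524)
p' = p + 1/4·F = (6.0048,9.3869)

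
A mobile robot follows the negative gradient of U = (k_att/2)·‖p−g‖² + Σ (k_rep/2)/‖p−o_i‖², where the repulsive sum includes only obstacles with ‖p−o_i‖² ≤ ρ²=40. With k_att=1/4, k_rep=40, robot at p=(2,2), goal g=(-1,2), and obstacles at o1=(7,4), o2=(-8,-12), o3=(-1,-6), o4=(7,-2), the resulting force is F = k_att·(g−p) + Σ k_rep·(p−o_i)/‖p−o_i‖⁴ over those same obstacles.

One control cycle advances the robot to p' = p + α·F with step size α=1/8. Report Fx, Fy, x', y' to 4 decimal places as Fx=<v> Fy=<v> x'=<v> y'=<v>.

F_att = 1/4·(g−p) = 1/4·(-3,0) = (-0.7500,0.0000)
o1: d²=29 ≤ ρ²=40; F_rep = 40·(-5,-2)/29² = (-0.2378,-0.0951)
o2: d²=296 > ρ²=40 → inactive
o3: d²=73 > ρ²=40 → inactive
o4: d²=41 > ρ²=40 → inactive
F = F_att + ΣF_rep = (-0.9878,-0.0951)
p' = p + 1/8·F = (1.8765,1.9881)

Fx=-0.9878 Fy=-0.0951 x'=1.8765 y'=1.9881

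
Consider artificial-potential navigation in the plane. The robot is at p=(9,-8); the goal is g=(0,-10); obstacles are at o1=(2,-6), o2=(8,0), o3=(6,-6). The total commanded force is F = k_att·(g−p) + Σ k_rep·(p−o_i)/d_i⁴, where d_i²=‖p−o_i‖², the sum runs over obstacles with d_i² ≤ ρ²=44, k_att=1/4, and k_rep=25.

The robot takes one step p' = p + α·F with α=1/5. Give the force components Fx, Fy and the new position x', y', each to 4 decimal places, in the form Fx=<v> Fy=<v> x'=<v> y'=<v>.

F_att = 1/4·(g−p) = 1/4·(-9,-2) = (-2.2500,-0.5000)
o1: d²=53 > ρ²=44 → inactive
o2: d²=65 > ρ²=44 → inactive
o3: d²=13 ≤ ρ²=44; F_rep = 25·(3,-2)/13² = (0.4438,-0.2959)
F = F_att + ΣF_rep = (-1.8062,-0.7959)
p' = p + 1/5·F = (8.6388,-8.1592)

Fx=-1.8062 Fy=-0.7959 x'=8.6388 y'=-8.1592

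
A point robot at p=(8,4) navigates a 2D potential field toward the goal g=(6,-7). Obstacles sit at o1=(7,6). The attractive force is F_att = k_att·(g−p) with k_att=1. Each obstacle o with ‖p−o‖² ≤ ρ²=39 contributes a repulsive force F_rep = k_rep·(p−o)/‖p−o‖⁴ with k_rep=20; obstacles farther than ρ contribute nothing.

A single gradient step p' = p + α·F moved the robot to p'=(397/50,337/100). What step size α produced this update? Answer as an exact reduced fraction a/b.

F_att = 1·(g−p) = 1·(-2,-11) = (-2.0000,-11.0000)
o1: d²=5 ≤ ρ²=39; F_rep = 20·(1,-2)/5² = (0.8000,-1.6000)
F = F_att + ΣF_rep = (-1.2000,-12.6000)
Δp = p'−p = (-0.0600,-0.6300); α = Δx/Fx = (-3/50) / (-6/5) = 1/20
check: Δy/Fy = (-63/100) / (-63/5) = 1/20 ✓

α = 1/20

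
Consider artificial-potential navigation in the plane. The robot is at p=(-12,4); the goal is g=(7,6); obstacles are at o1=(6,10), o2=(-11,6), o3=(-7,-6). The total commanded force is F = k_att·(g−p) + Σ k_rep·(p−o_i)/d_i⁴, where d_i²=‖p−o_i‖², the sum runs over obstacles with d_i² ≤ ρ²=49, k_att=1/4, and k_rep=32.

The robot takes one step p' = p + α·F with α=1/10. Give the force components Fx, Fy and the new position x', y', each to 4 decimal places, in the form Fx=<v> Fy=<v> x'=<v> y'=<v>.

F_att = 1/4·(g−p) = 1/4·(19,2) = (4.7500,0.5000)
o1: d²=360 > ρ²=49 → inactive
o2: d²=5 ≤ ρ²=49; F_rep = 32·(-1,-2)/5² = (-1.2800,-2.5600)
o3: d²=125 > ρ²=49 → inactive
F = F_att + ΣF_rep = (3.4700,-2.0600)
p' = p + 1/10·F = (-11.6530,3.7940)

Fx=3.4700 Fy=-2.0600 x'=-11.6530 y'=3.7940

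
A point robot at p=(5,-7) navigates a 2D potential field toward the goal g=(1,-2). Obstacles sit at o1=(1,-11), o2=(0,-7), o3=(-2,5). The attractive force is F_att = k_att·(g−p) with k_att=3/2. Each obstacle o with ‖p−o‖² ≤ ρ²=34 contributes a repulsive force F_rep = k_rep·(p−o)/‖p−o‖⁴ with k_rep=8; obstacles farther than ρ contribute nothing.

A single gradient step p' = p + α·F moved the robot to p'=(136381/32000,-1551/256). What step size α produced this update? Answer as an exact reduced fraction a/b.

F_att = 3/2·(g−p) = 3/2·(-4,5) = (-6.0000,7.5000)
o1: d²=32 ≤ ρ²=34; F_rep = 8·(4,4)/32² = (0.0312,0.0312)
o2: d²=25 ≤ ρ²=34; F_rep = 8·(5,0)/25² = (0.0640,0.0000)
o3: d²=193 > ρ²=34 → inactive
F = F_att + ΣF_rep = (-5.9047,7.5312)
Δp = p'−p = (-0.7381,0.9414); α = Δx/Fx = (-23619/32000) / (-23619/4000) = 1/8
check: Δy/Fy = (241/256) / (241/32) = 1/8 ✓

α = 1/8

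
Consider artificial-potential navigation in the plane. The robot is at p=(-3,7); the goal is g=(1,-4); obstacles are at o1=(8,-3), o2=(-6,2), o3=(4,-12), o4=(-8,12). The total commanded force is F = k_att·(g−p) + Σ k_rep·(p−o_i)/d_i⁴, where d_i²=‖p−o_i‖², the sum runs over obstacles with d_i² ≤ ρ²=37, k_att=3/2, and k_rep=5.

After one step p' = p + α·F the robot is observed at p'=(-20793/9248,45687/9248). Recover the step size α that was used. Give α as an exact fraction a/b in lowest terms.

F_att = 3/2·(g−p) = 3/2·(4,-11) = (6.0000,-16.5000)
o1: d²=221 > ρ²=37 → inactive
o2: d²=34 ≤ ρ²=37; F_rep = 5·(3,5)/34² = (0.0130,0.0216)
o3: d²=410 > ρ²=37 → inactive
o4: d²=50 > ρ²=37 → inactive
F = F_att + ΣF_rep = (6.0130,-16.4784)
Δp = p'−p = (0.7516,-2.0598); α = Δx/Fx = (6951/9248) / (6951/1156) = 1/8
check: Δy/Fy = (-19049/9248) / (-19049/1156) = 1/8 ✓

α = 1/8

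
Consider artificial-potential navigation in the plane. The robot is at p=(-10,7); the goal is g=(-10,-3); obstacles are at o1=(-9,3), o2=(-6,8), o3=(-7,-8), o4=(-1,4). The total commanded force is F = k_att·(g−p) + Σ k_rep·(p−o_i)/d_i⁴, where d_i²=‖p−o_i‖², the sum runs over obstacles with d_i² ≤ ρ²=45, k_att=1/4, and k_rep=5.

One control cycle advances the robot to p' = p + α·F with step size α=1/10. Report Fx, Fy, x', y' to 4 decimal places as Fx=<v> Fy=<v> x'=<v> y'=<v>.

F_att = 1/4·(g−p) = 1/4·(0,-10) = (0.0000,-2.5000)
o1: d²=17 ≤ ρ²=45; F_rep = 5·(-1,4)/17² = (-0.0173,0.0692)
o2: d²=17 ≤ ρ²=45; F_rep = 5·(-4,-1)/17² = (-0.0692,-0.0173)
o3: d²=234 > ρ²=45 → inactive
o4: d²=90 > ρ²=45 → inactive
F = F_att + ΣF_rep = (-0.0865,-2.4481)
p' = p + 1/10·F = (-10.0087,6.7552)

Fx=-0.0865 Fy=-2.4481 x'=-10.0087 y'=6.7552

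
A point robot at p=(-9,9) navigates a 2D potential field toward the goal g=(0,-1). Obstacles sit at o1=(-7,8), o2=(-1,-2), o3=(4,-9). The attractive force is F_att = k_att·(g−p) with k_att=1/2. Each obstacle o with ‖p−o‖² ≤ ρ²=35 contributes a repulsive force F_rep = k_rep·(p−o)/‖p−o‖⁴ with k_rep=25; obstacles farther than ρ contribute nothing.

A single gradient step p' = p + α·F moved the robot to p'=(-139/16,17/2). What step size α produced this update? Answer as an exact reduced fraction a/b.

F_att = 1/2·(g−p) = 1/2·(9,-10) = (4.5000,-5.0000)
o1: d²=5 ≤ ρ²=35; F_rep = 25·(-2,1)/5² = (-2.0000,1.0000)
o2: d²=185 > ρ²=35 → inactive
o3: d²=493 > ρ²=35 → inactive
F = F_att + ΣF_rep = (2.5000,-4.0000)
Δp = p'−p = (0.3125,-0.5000); α = Δx/Fx = (5/16) / (5/2) = 1/8
check: Δy/Fy = (-1/2) / (-4) = 1/8 ✓

α = 1/8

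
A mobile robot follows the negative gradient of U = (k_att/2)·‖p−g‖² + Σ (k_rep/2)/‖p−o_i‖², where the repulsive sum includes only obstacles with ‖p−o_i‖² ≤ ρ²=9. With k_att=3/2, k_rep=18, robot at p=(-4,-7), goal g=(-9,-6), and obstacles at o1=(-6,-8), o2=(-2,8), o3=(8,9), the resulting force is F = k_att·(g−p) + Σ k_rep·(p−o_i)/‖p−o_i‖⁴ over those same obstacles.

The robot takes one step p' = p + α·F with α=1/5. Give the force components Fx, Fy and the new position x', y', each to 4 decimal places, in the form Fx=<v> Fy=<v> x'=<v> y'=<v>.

F_att = 3/2·(g−p) = 3/2·(-5,1) = (-7.5000,1.5000)
o1: d²=5 ≤ ρ²=9; F_rep = 18·(2,1)/5² = (1.4400,0.7200)
o2: d²=229 > ρ²=9 → inactive
o3: d²=400 > ρ²=9 → inactive
F = F_att + ΣF_rep = (-6.0600,2.2200)
p' = p + 1/5·F = (-5.2120,-6.5560)

Fx=-6.0600 Fy=2.2200 x'=-5.2120 y'=-6.5560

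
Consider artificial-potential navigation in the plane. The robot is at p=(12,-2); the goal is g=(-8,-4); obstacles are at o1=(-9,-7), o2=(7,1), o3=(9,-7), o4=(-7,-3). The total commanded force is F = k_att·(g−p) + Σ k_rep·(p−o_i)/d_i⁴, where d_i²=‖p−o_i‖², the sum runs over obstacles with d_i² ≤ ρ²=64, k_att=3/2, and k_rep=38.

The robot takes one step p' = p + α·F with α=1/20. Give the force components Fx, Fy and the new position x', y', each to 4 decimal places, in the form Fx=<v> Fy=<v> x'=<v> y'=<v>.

Fx=-29.7370 Fy=-2.9343 x'=10.5131 y'=-2.1467

F_att = 3/2·(g−p) = 3/2·(-20,-2) = (-30.0000,-3.0000)
o1: d²=466 > ρ²=64 → inactive
o2: d²=34 ≤ ρ²=64; F_rep = 38·(5,-3)/34² = (0.1644,-0.0986)
o3: d²=34 ≤ ρ²=64; F_rep = 38·(3,5)/34² = (0.0986,0.1644)
o4: d²=362 > ρ²=64 → inactive
F = F_att + ΣF_rep = (-29.7370,-2.9343)
p' = p + 1/20·F = (10.5131,-2.1467)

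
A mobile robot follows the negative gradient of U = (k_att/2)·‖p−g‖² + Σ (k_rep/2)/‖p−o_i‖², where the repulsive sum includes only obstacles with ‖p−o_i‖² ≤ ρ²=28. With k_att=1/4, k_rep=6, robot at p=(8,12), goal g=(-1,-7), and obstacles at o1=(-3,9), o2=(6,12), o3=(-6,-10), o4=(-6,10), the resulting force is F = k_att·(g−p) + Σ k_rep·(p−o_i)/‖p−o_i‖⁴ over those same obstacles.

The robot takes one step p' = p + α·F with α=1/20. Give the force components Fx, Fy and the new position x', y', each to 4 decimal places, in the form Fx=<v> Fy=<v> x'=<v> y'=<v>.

Fx=-1.5000 Fy=-4.7500 x'=7.9250 y'=11.7625

F_att = 1/4·(g−p) = 1/4·(-9,-19) = (-2.2500,-4.7500)
o1: d²=130 > ρ²=28 → inactive
o2: d²=4 ≤ ρ²=28; F_rep = 6·(2,0)/4² = (0.7500,0.0000)
o3: d²=680 > ρ²=28 → inactive
o4: d²=200 > ρ²=28 → inactive
F = F_att + ΣF_rep = (-1.5000,-4.7500)
p' = p + 1/20·F = (7.9250,11.7625)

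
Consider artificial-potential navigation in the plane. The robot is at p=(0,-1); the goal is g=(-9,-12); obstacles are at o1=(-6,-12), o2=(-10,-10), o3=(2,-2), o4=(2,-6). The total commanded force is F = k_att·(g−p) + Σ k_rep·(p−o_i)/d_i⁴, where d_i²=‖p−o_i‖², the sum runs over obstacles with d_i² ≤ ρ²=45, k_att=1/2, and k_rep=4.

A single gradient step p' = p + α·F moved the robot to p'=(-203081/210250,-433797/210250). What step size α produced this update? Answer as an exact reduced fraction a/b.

α = 1/5

F_att = 1/2·(g−p) = 1/2·(-9,-11) = (-4.5000,-5.5000)
o1: d²=157 > ρ²=45 → inactive
o2: d²=181 > ρ²=45 → inactive
o3: d²=5 ≤ ρ²=45; F_rep = 4·(-2,1)/5² = (-0.3200,0.1600)
o4: d²=29 ≤ ρ²=45; F_rep = 4·(-2,5)/29² = (-0.0095,0.0238)
F = F_att + ΣF_rep = (-4.8295,-5.3162)
Δp = p'−p = (-0.9659,-1.0632); α = Δx/Fx = (-203081/210250) / (-203081/42050) = 1/5
check: Δy/Fy = (-223547/210250) / (-223547/42050) = 1/5 ✓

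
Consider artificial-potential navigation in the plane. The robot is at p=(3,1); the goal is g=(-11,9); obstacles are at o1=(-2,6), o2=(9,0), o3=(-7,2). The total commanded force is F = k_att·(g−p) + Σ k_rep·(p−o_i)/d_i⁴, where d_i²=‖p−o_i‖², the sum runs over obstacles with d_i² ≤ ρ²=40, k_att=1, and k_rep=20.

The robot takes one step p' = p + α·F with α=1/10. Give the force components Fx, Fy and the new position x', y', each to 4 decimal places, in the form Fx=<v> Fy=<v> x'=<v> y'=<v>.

Fx=-14.0877 Fy=8.0146 x'=1.5912 y'=1.8015

F_att = 1·(g−p) = 1·(-14,8) = (-14.0000,8.0000)
o1: d²=50 > ρ²=40 → inactive
o2: d²=37 ≤ ρ²=40; F_rep = 20·(-6,1)/37² = (-0.0877,0.0146)
o3: d²=101 > ρ²=40 → inactive
F = F_att + ΣF_rep = (-14.0877,8.0146)
p' = p + 1/10·F = (1.5912,1.8015)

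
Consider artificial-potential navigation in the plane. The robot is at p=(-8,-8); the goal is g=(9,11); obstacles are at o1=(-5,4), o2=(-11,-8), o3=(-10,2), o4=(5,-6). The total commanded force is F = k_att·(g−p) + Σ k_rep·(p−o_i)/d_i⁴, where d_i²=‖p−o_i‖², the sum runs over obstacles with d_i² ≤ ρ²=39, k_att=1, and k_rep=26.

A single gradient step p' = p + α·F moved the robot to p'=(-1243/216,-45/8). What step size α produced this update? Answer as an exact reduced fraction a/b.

F_att = 1·(g−p) = 1·(17,19) = (17.0000,19.0000)
o1: d²=153 > ρ²=39 → inactive
o2: d²=9 ≤ ρ²=39; F_rep = 26·(3,0)/9² = (0.9630,0.0000)
o3: d²=104 > ρ²=39 → inactive
o4: d²=173 > ρ²=39 → inactive
F = F_att + ΣF_rep = (17.9630,19.0000)
Δp = p'−p = (2.2454,2.3750); α = Δx/Fx = (485/216) / (485/27) = 1/8
check: Δy/Fy = (19/8) / (19) = 1/8 ✓

α = 1/8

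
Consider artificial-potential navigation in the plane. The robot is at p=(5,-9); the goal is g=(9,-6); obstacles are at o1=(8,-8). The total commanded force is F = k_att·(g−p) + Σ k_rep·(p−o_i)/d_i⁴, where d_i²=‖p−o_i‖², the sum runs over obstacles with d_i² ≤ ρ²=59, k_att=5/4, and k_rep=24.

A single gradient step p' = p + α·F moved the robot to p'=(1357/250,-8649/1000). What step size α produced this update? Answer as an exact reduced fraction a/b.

α = 1/10

F_att = 5/4·(g−p) = 5/4·(4,3) = (5.0000,3.7500)
o1: d²=10 ≤ ρ²=59; F_rep = 24·(-3,-1)/10² = (-0.7200,-0.2400)
F = F_att + ΣF_rep = (4.2800,3.5100)
Δp = p'−p = (0.4280,0.3510); α = Δx/Fx = (107/250) / (107/25) = 1/10
check: Δy/Fy = (351/1000) / (351/100) = 1/10 ✓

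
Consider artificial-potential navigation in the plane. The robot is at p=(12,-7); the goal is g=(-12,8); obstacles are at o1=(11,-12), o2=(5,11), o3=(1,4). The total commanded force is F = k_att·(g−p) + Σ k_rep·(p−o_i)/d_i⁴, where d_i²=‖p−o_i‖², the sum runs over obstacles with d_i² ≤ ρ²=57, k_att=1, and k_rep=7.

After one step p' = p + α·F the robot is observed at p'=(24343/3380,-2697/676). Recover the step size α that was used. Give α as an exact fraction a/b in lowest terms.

F_att = 1·(g−p) = 1·(-24,15) = (-24.0000,15.0000)
o1: d²=26 ≤ ρ²=57; F_rep = 7·(1,5)/26² = (0.0104,0.0518)
o2: d²=373 > ρ²=57 → inactive
o3: d²=242 > ρ²=57 → inactive
F = F_att + ΣF_rep = (-23.9896,15.0518)
Δp = p'−p = (-4.7979,3.0104); α = Δx/Fx = (-16217/3380) / (-16217/676) = 1/5
check: Δy/Fy = (2035/676) / (10175/676) = 1/5 ✓

α = 1/5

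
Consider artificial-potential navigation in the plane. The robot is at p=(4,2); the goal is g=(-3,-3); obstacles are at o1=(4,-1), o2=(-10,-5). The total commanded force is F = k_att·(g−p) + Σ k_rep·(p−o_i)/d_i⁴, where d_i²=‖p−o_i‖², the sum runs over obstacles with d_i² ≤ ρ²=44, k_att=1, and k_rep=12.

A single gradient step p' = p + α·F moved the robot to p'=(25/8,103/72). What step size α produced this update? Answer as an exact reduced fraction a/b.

α = 1/8

F_att = 1·(g−p) = 1·(-7,-5) = (-7.0000,-5.0000)
o1: d²=9 ≤ ρ²=44; F_rep = 12·(0,3)/9² = (0.0000,0.4444)
o2: d²=245 > ρ²=44 → inactive
F = F_att + ΣF_rep = (-7.0000,-4.5556)
Δp = p'−p = (-0.8750,-0.5694); α = Δx/Fx = (-7/8) / (-7) = 1/8
check: Δy/Fy = (-41/72) / (-41/9) = 1/8 ✓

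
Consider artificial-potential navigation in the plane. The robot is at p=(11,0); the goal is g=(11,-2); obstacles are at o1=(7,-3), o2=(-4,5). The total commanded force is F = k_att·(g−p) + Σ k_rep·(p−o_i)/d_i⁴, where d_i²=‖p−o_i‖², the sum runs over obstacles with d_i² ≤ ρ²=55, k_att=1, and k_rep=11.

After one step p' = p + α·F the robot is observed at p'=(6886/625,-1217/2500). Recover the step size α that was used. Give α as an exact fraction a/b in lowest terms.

F_att = 1·(g−p) = 1·(0,-2) = (0.0000,-2.0000)
o1: d²=25 ≤ ρ²=55; F_rep = 11·(4,3)/25² = (0.0704,0.0528)
o2: d²=250 > ρ²=55 → inactive
F = F_att + ΣF_rep = (0.0704,-1.9472)
Δp = p'−p = (0.0176,-0.4868); α = Δx/Fx = (11/625) / (44/625) = 1/4
check: Δy/Fy = (-1217/2500) / (-1217/625) = 1/4 ✓

α = 1/4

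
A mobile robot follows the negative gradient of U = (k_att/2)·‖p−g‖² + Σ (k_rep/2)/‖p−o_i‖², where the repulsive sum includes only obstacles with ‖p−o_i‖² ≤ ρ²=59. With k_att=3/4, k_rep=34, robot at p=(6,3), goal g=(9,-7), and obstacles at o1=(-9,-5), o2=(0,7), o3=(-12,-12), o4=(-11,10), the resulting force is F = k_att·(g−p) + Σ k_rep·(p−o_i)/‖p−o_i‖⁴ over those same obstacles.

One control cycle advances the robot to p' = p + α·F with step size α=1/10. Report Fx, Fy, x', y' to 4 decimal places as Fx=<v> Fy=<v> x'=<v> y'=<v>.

Fx=2.3254 Fy=-7.5503 x'=6.2325 y'=2.2450

F_att = 3/4·(g−p) = 3/4·(3,-10) = (2.2500,-7.5000)
o1: d²=289 > ρ²=59 → inactive
o2: d²=52 ≤ ρ²=59; F_rep = 34·(6,-4)/52² = (0.0754,-0.0503)
o3: d²=549 > ρ²=59 → inactive
o4: d²=338 > ρ²=59 → inactive
F = F_att + ΣF_rep = (2.3254,-7.5503)
p' = p + 1/10·F = (6.2325,2.2450)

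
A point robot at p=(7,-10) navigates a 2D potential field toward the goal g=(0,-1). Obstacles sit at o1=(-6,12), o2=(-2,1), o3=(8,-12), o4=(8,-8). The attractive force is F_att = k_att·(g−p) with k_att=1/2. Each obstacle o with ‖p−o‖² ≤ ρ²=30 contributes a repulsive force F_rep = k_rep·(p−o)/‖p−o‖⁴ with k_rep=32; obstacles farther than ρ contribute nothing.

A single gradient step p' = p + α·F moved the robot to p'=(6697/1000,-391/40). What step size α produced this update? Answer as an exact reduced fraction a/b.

F_att = 1/2·(g−p) = 1/2·(-7,9) = (-3.5000,4.5000)
o1: d²=653 > ρ²=30 → inactive
o2: d²=202 > ρ²=30 → inactive
o3: d²=5 ≤ ρ²=30; F_rep = 32·(-1,2)/5² = (-1.2800,2.5600)
o4: d²=5 ≤ ρ²=30; F_rep = 32·(-1,-2)/5² = (-1.2800,-2.5600)
F = F_att + ΣF_rep = (-6.0600,4.5000)
Δp = p'−p = (-0.3030,0.2250); α = Δx/Fx = (-303/1000) / (-303/50) = 1/20
check: Δy/Fy = (9/40) / (9/2) = 1/20 ✓

α = 1/20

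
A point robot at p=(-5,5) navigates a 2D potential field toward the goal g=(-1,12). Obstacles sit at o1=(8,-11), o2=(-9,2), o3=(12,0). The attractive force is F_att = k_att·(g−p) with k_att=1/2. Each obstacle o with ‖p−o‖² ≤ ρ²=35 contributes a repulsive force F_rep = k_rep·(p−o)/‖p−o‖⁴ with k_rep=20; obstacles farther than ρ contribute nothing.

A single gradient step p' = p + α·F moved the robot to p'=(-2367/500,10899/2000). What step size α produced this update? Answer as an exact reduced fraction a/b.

F_att = 1/2·(g−p) = 1/2·(4,7) = (2.0000,3.5000)
o1: d²=425 > ρ²=35 → inactive
o2: d²=25 ≤ ρ²=35; F_rep = 20·(4,3)/25² = (0.1280,0.0960)
o3: d²=314 > ρ²=35 → inactive
F = F_att + ΣF_rep = (2.1280,3.5960)
Δp = p'−p = (0.2660,0.4495); α = Δx/Fx = (133/500) / (266/125) = 1/8
check: Δy/Fy = (899/2000) / (899/250) = 1/8 ✓

α = 1/8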